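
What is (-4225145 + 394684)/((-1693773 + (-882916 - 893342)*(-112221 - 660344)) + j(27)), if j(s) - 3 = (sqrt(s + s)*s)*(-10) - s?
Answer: -1752146156073641851/627711124361343291464043 - 344741490*sqrt(6)/209237041453781097154681 ≈ -2.7913e-6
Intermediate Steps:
j(s) = 3 - s - 10*sqrt(2)*s**(3/2) (j(s) = 3 + ((sqrt(s + s)*s)*(-10) - s) = 3 + ((sqrt(2*s)*s)*(-10) - s) = 3 + (((sqrt(2)*sqrt(s))*s)*(-10) - s) = 3 + ((sqrt(2)*s**(3/2))*(-10) - s) = 3 + (-10*sqrt(2)*s**(3/2) - s) = 3 + (-s - 10*sqrt(2)*s**(3/2)) = 3 - s - 10*sqrt(2)*s**(3/2))
(-4225145 + 394684)/((-1693773 + (-882916 - 893342)*(-112221 - 660344)) + j(27)) = (-4225145 + 394684)/((-1693773 + (-882916 - 893342)*(-112221 - 660344)) + (3 - 1*27 - 10*sqrt(2)*27**(3/2))) = -3830461/((-1693773 - 1776258*(-772565)) + (3 - 27 - 10*sqrt(2)*81*sqrt(3))) = -3830461/((-1693773 + 1372274761770) + (3 - 27 - 810*sqrt(6))) = -3830461/(1372273067997 + (-24 - 810*sqrt(6))) = -3830461/(1372273067973 - 810*sqrt(6))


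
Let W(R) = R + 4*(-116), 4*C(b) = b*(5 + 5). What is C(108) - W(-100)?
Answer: 834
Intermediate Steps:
C(b) = 5*b/2 (C(b) = (b*(5 + 5))/4 = (b*10)/4 = (10*b)/4 = 5*b/2)
W(R) = -464 + R (W(R) = R - 464 = -464 + R)
C(108) - W(-100) = (5/2)*108 - (-464 - 100) = 270 - 1*(-564) = 270 + 564 = 834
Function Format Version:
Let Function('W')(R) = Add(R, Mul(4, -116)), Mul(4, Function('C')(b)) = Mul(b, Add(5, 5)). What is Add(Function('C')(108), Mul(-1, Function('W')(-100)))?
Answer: 834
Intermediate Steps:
Function('C')(b) = Mul(Rational(5, 2), b) (Function('C')(b) = Mul(Rational(1, 4), Mul(b, Add(5, 5))) = Mul(Rational(1, 4), Mul(b, 10)) = Mul(Rational(1, 4), Mul(10, b)) = Mul(Rational(5, 2), b))
Function('W')(R) = Add(-464, R) (Function('W')(R) = Add(R, -464) = Add(-464, R))
Add(Function('C')(108), Mul(-1, Function('W')(-100))) = Add(Mul(Rational(5, 2), 108), Mul(-1, Add(-464, -100))) = Add(270, Mul(-1, -564)) = Add(270, 564) = 834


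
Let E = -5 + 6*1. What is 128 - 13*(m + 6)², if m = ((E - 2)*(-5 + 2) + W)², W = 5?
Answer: -63572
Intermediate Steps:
E = 1 (E = -5 + 6 = 1)
m = 64 (m = ((1 - 2)*(-5 + 2) + 5)² = (-1*(-3) + 5)² = (3 + 5)² = 8² = 64)
128 - 13*(m + 6)² = 128 - 13*(64 + 6)² = 128 - 13*70² = 128 - 13*4900 = 128 - 63700 = -63572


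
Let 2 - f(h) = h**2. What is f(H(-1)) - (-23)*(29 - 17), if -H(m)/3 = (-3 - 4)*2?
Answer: -1486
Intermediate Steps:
H(m) = 42 (H(m) = -3*(-3 - 4)*2 = -(-21)*2 = -3*(-14) = 42)
f(h) = 2 - h**2
f(H(-1)) - (-23)*(29 - 17) = (2 - 1*42**2) - (-23)*(29 - 17) = (2 - 1*1764) - (-23)*12 = (2 - 1764) - 1*(-276) = -1762 + 276 = -1486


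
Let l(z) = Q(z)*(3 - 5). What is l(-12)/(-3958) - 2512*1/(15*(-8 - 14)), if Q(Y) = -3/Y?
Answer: 9942661/1306140 ≈ 7.6122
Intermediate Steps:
l(z) = 6/z (l(z) = (-3/z)*(3 - 5) = -3/z*(-2) = 6/z)
l(-12)/(-3958) - 2512*1/(15*(-8 - 14)) = (6/(-12))/(-3958) - 2512*1/(15*(-8 - 14)) = (6*(-1/12))*(-1/3958) - 2512/((-22*15)) = -½*(-1/3958) - 2512/(-330) = 1/7916 - 2512*(-1/330) = 1/7916 + 1256/165 = 9942661/1306140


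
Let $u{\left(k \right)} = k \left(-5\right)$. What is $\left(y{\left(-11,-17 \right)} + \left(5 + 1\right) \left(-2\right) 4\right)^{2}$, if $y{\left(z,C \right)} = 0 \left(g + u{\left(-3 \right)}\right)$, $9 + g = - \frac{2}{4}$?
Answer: $2304$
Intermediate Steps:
$g = - \frac{19}{2}$ ($g = -9 - \frac{2}{4} = -9 - \frac{1}{2} = - \frac{19}{2} \approx -9.5$)
$u{\left(k \right)} = - 5 k$
$y{\left(z,C \right)} = 0$ ($y{\left(z,C \right)} = 0 \left(- \frac{19}{2} - -15\right) = 0 \left(- \frac{19}{2} + 15\right) = 0 \cdot \frac{11}{2} = 0$)
$\left(y{\left(-11,-17 \right)} + \left(5 + 1\right) \left(-2\right) 4\right)^{2} = \left(0 + \left(5 + 1\right) \left(-2\right) 4\right)^{2} = \left(0 + 6 \left(-2\right) 4\right)^{2} = \left(0 - 48\right)^{2} = \left(-48\right)^{2} = 2304$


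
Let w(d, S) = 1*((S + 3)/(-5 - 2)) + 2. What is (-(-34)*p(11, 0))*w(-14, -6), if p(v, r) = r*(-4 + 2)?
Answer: 0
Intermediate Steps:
p(v, r) = -2*r (p(v, r) = r*(-2) = -2*r)
w(d, S) = 11/7 - S/7 (w(d, S) = 1*((3 + S)/(-7)) + 2 = 1*((3 + S)*(-1/7)) + 2 = 1*(-3/7 - S/7) + 2 = (-3/7 - S/7) + 2 = 11/7 - S/7)
(-(-34)*p(11, 0))*w(-14, -6) = (-(-34)*(-2*0))*(11/7 - 1/7*(-6)) = (-(-34)*0)*(11/7 + 6/7) = -34*0*(17/7) = 0*(17/7) = 0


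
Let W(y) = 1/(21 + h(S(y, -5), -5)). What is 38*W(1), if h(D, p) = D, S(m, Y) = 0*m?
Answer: 38/21 ≈ 1.8095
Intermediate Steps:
S(m, Y) = 0
W(y) = 1/21 (W(y) = 1/(21 + 0) = 1/21)
38*W(1) = 38*(1/21) = 38/21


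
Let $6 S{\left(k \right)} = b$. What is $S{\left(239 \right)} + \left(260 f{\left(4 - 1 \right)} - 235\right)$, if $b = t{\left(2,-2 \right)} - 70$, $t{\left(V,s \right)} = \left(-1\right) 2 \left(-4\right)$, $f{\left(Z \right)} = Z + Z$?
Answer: $\frac{3944}{3} \approx 1314.7$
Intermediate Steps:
$f{\left(Z \right)} = 2 Z$
$t{\left(V,s \right)} = 8$ ($t{\left(V,s \right)} = \left(-2\right) \left(-4\right) = 8$)
$b = -62$ ($b = 8 - 70 = -62$)
$S{\left(k \right)} = - \frac{31}{3}$ ($S{\left(k \right)} = \frac{1}{6} \left(-62\right) = - \frac{31}{3}$)
$S{\left(239 \right)} + \left(260 f{\left(4 - 1 \right)} - 235\right) = - \frac{31}{3} - \left(235 - 260 \cdot 2 \left(4 - 1\right)\right) = - \frac{31}{3} - \left(235 - 260 \cdot 2 \cdot 3\right) = - \frac{31}{3} + \left(260 \cdot 6 - 235\right) = - \frac{31}{3} + \left(1560 - 235\right) = - \frac{31}{3} + 1325 = \frac{3944}{3}$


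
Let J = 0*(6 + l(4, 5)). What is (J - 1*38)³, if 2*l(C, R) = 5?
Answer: -54872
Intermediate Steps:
l(C, R) = 5/2 (l(C, R) = (½)*5 = 5/2)
J = 0 (J = 0*(6 + 5/2) = 0*(17/2) = 0)
(J - 1*38)³ = (0 - 1*38)³ = (0 - 38)³ = (-38)³ = -54872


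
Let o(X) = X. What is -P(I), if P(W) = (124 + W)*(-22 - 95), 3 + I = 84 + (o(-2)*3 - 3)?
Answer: 22932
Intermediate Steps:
I = 72 (I = -3 + (84 + (-2*3 - 3)) = -3 + (84 + (-6 - 3)) = -3 + (84 - 9) = -3 + 75 = 72)
P(W) = -14508 - 117*W (P(W) = (124 + W)*(-117) = -14508 - 117*W)
-P(I) = -(-14508 - 117*72) = -(-14508 - 8424) = -1*(-22932) = 22932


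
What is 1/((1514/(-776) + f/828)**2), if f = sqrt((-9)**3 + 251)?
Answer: 6450659856/(-156699 + 97*I*sqrt(478))**2 ≈ 0.26256 + 0.0071082*I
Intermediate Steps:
f = I*sqrt(478) (f = sqrt(-729 + 251) = sqrt(-478) = I*sqrt(478) ≈ 21.863*I)
1/((1514/(-776) + f/828)**2) = 1/((1514/(-776) + (I*sqrt(478))/828)**2) = 1/((1514*(-1/776) + (I*sqrt(478))*(1/828))**2) = 1/((-757/388 + I*sqrt(478)/828)**2) = (-757/388 + I*sqrt(478)/828)**(-2)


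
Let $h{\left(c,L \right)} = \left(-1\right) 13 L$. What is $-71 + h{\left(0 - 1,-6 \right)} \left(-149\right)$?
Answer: $-11693$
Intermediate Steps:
$h{\left(c,L \right)} = - 13 L$
$-71 + h{\left(0 - 1,-6 \right)} \left(-149\right) = -71 + \left(-13\right) \left(-6\right) \left(-149\right) = -71 + 78 \left(-149\right) = -71 - 11622 = -11693$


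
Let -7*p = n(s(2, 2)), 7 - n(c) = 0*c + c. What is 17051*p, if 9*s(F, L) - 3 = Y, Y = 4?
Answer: -136408/9 ≈ -15156.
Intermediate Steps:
s(F, L) = 7/9 (s(F, L) = ⅓ + (⅑)*4 = ⅓ + 4/9 = 7/9)
n(c) = 7 - c (n(c) = 7 - (0*c + c) = 7 - (0 + c) = 7 - c)
p = -8/9 (p = -(7 - 1*7/9)/7 = -(7 - 7/9)/7 = -⅐*56/9 = -8/9 ≈ -0.88889)
17051*p = 17051*(-8/9) = -136408/9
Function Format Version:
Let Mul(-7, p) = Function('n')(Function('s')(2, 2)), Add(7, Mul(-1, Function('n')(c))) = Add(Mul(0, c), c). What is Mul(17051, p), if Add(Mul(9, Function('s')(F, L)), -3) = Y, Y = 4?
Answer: Rational(-136408, 9) ≈ -15156.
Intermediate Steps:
Function('s')(F, L) = Rational(7, 9) (Function('s')(F, L) = Add(Rational(1, 3), Mul(Rational(1, 9), 4)) = Add(Rational(1, 3), Rational(4, 9)) = Rational(7, 9))
Function('n')(c) = Add(7, Mul(-1, c)) (Function('n')(c) = Add(7, Mul(-1, Add(Mul(0, c), c))) = Add(7, Mul(-1, Add(0, c))) = Add(7, Mul(-1, c)))
p = Rational(-8, 9) (p = Mul(Rational(-1, 7), Add(7, Mul(-1, Rational(7, 9)))) = Mul(Rational(-1, 7), Add(7, Rational(-7, 9))) = Mul(Rational(-1, 7), Rational(56, 9)) = Rational(-8, 9) ≈ -0.88889)
Mul(17051, p) = Mul(17051, Rational(-8, 9)) = Rational(-136408, 9)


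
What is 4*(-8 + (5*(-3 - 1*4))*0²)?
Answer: -32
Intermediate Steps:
4*(-8 + (5*(-3 - 1*4))*0²) = 4*(-8 + (5*(-3 - 4))*0) = 4*(-8 + (5*(-7))*0) = 4*(-8 - 35*0) = 4*(-8 + 0) = 4*(-8) = -32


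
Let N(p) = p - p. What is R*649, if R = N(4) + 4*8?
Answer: 20768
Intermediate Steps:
N(p) = 0
R = 32 (R = 0 + 4*8 = 0 + 32 = 32)
R*649 = 32*649 = 20768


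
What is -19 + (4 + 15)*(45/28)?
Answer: 323/28 ≈ 11.536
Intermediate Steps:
-19 + (4 + 15)*(45/28) = -19 + 19*(45*(1/28)) = -19 + 19*(45/28) = -19 + 855/28 = 323/28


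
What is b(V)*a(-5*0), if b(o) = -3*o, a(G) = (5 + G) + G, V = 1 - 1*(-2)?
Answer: -45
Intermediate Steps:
V = 3 (V = 1 + 2 = 3)
a(G) = 5 + 2*G
b(V)*a(-5*0) = (-3*3)*(5 + 2*(-5*0)) = -9*(5 + 2*0) = -9*(5 + 0) = -9*5 = -45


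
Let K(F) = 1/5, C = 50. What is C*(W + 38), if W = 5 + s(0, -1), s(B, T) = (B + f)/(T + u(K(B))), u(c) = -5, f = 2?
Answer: 6400/3 ≈ 2133.3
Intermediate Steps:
K(F) = ⅕
s(B, T) = (2 + B)/(-5 + T) (s(B, T) = (B + 2)/(T - 5) = (2 + B)/(-5 + T))
W = 14/3 (W = 5 + (2 + 0)/(-5 - 1) = 5 + 2/(-6) = 5 - ⅙*2 = 5 - ⅓ = 14/3 ≈ 4.6667)
C*(W + 38) = 50*(14/3 + 38) = 50*(128/3) = 6400/3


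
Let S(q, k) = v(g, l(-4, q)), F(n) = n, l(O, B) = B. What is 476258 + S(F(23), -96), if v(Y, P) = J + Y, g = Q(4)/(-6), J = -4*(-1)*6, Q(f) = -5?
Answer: 2857697/6 ≈ 4.7628e+5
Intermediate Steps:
J = 24 (J = 4*6 = 24)
g = ⅚ (g = -5/(-6) = -5*(-⅙) = ⅚ ≈ 0.83333)
v(Y, P) = 24 + Y
S(q, k) = 149/6 (S(q, k) = 24 + ⅚ = 149/6)
476258 + S(F(23), -96) = 476258 + 149/6 = 2857697/6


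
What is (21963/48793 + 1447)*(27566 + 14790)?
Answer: 2991410882504/48793 ≈ 6.1308e+7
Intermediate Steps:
(21963/48793 + 1447)*(27566 + 14790) = (21963*(1/48793) + 1447)*42356 = (21963/48793 + 1447)*42356 = (70625434/48793)*42356 = 2991410882504/48793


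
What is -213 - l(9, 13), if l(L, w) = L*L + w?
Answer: -307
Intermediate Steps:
l(L, w) = w + L**2 (l(L, w) = L**2 + w = w + L**2)
-213 - l(9, 13) = -213 - (13 + 9**2) = -213 - (13 + 81) = -213 - 1*94 = -213 - 94 = -307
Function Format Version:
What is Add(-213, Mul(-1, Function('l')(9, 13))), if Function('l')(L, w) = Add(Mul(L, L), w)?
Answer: -307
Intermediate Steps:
Function('l')(L, w) = Add(w, Pow(L, 2)) (Function('l')(L, w) = Add(Pow(L, 2), w) = Add(w, Pow(L, 2)))
Add(-213, Mul(-1, Function('l')(9, 13))) = Add(-213, Mul(-1, Add(13, Pow(9, 2)))) = Add(-213, Mul(-1, Add(13, 81))) = Add(-213, Mul(-1, 94)) = Add(-213, -94) = -307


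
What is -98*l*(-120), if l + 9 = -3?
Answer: -141120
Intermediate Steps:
l = -12 (l = -9 - 3 = -12)
-98*l*(-120) = -(-1176)*(-120) = -98*1440 = -141120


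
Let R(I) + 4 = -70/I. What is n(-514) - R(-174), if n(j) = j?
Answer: -44405/87 ≈ -510.40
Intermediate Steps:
R(I) = -4 - 70/I
n(-514) - R(-174) = -514 - (-4 - 70/(-174)) = -514 - (-4 - 70*(-1/174)) = -514 - (-4 + 35/87) = -514 - 1*(-313/87) = -514 + 313/87 = -44405/87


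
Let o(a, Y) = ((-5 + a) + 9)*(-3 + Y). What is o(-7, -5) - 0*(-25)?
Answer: 24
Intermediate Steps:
o(a, Y) = (-3 + Y)*(4 + a) (o(a, Y) = (4 + a)*(-3 + Y) = (-3 + Y)*(4 + a))
o(-7, -5) - 0*(-25) = (-12 - 3*(-7) + 4*(-5) - 5*(-7)) - 0*(-25) = (-12 + 21 - 20 + 35) - 1*0 = 24 + 0 = 24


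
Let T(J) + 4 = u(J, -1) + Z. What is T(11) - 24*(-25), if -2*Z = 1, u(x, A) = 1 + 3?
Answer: 1199/2 ≈ 599.50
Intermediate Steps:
u(x, A) = 4
Z = -½ (Z = -½*1 = -½ ≈ -0.50000)
T(J) = -½ (T(J) = -4 + (4 - ½) = -4 + 7/2 = -½)
T(11) - 24*(-25) = -½ - 24*(-25) = -½ + 600 = 1199/2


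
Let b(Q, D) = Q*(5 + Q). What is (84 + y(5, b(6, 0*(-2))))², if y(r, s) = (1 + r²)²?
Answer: 577600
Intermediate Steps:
(84 + y(5, b(6, 0*(-2))))² = (84 + (1 + 5²)²)² = (84 + (1 + 25)²)² = (84 + 26²)² = (84 + 676)² = 760² = 577600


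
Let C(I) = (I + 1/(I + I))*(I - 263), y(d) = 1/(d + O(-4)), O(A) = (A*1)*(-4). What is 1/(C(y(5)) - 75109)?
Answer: -441/34346192 ≈ -1.2840e-5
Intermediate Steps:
O(A) = -4*A (O(A) = A*(-4) = -4*A)
y(d) = 1/(16 + d) (y(d) = 1/(d - 4*(-4)) = 1/(d + 16) = 1/(16 + d))
C(I) = (-263 + I)*(I + 1/(2*I)) (C(I) = (I + 1/(2*I))*(-263 + I) = (-263 + I)*(I + 1/(2*I)))
1/(C(y(5)) - 75109) = 1/((½ + (1/(16 + 5))² - 263/(16 + 5) - 263/(2*(1/(16 + 5)))) - 75109) = 1/((½ + (1/21)² - 263/21 - 263/(2*(1/21))) - 75109) = 1/((½ + (1/21)² - 263*1/21 - 263/(2*1/21)) - 75109) = 1/((½ + 1/441 - 263/21 - 263/2*21) - 75109) = 1/((½ + 1/441 - 263/21 - 5523/2) - 75109) = 1/(-1223123/441 - 75109) = 1/(-34346192/441) = -441/34346192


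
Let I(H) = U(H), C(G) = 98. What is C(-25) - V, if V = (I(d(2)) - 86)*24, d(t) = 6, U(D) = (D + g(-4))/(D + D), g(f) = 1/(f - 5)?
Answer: 19352/9 ≈ 2150.2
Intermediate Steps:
g(f) = 1/(-5 + f)
U(D) = (-⅑ + D)/(2*D) (U(D) = (D + 1/(-5 - 4))/(D + D) = (D + 1/(-9))/((2*D)) = (D - ⅑)*(1/(2*D)) = (-⅑ + D)*(1/(2*D)) = (-⅑ + D)/(2*D))
I(H) = (-1 + 9*H)/(18*H)
V = -18470/9 (V = ((1/18)*(-1 + 9*6)/6 - 86)*24 = ((1/18)*(⅙)*(-1 + 54) - 86)*24 = ((1/18)*(⅙)*53 - 86)*24 = (53/108 - 86)*24 = -9235/108*24 = -18470/9 ≈ -2052.2)
C(-25) - V = 98 - 1*(-18470/9) = 98 + 18470/9 = 19352/9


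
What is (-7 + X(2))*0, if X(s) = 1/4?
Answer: 0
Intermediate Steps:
X(s) = ¼
(-7 + X(2))*0 = (-7 + ¼)*0 = -27/4*0 = 0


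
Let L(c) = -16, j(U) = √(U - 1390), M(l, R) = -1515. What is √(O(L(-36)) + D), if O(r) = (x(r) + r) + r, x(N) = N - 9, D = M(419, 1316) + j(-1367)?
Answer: √(-1572 + I*√2757) ≈ 0.6621 + 39.654*I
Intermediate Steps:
j(U) = √(-1390 + U)
D = -1515 + I*√2757 (D = -1515 + √(-1390 - 1367) = -1515 + √(-2757) = -1515 + I*√2757 ≈ -1515.0 + 52.507*I)
x(N) = -9 + N
O(r) = -9 + 3*r (O(r) = ((-9 + r) + r) + r = (-9 + 2*r) + r = -9 + 3*r)
√(O(L(-36)) + D) = √((-9 + 3*(-16)) + (-1515 + I*√2757)) = √((-9 - 48) + (-1515 + I*√2757)) = √(-57 + (-1515 + I*√2757)) = √(-1572 + I*√2757)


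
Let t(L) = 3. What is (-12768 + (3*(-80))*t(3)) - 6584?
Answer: -20072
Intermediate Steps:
(-12768 + (3*(-80))*t(3)) - 6584 = (-12768 + (3*(-80))*3) - 6584 = (-12768 - 240*3) - 6584 = (-12768 - 720) - 6584 = -13488 - 6584 = -20072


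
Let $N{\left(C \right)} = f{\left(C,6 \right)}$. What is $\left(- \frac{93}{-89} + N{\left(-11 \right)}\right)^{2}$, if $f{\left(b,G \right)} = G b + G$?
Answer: $\frac{27531009}{7921} \approx 3475.7$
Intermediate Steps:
$f{\left(b,G \right)} = G + G b$
$N{\left(C \right)} = 6 + 6 C$ ($N{\left(C \right)} = 6 \left(1 + C\right) = 6 + 6 C$)
$\left(- \frac{93}{-89} + N{\left(-11 \right)}\right)^{2} = \left(- \frac{93}{-89} + \left(6 + 6 \left(-11\right)\right)\right)^{2} = \left(\left(-93\right) \left(- \frac{1}{89}\right) + \left(6 - 66\right)\right)^{2} = \left(\frac{93}{89} - 60\right)^{2} = \left(- \frac{5247}{89}\right)^{2} = \frac{27531009}{7921}$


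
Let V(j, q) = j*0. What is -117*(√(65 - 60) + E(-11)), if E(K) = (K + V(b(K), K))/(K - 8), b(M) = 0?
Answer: -1287/19 - 117*√5 ≈ -329.36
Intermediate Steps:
V(j, q) = 0
E(K) = K/(-8 + K) (E(K) = (K + 0)/(K - 8) = K/(-8 + K))
-117*(√(65 - 60) + E(-11)) = -117*(√(65 - 60) - 11/(-8 - 11)) = -117*(√5 - 11/(-19)) = -117*(√5 - 11*(-1/19)) = -117*(√5 + 11/19) = -117*(11/19 + √5) = -1287/19 - 117*√5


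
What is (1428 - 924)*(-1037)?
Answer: -522648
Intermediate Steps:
(1428 - 924)*(-1037) = 504*(-1037) = -522648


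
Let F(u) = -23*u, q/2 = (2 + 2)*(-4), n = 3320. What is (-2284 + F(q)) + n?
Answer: 1772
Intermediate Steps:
q = -32 (q = 2*((2 + 2)*(-4)) = 2*(4*(-4)) = 2*(-16) = -32)
(-2284 + F(q)) + n = (-2284 - 23*(-32)) + 3320 = (-2284 + 736) + 3320 = -1548 + 3320 = 1772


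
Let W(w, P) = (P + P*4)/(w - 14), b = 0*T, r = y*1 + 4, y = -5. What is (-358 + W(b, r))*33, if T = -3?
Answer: -165231/14 ≈ -11802.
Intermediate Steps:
r = -1 (r = -5*1 + 4 = -5 + 4 = -1)
b = 0 (b = 0*(-3) = 0)
W(w, P) = 5*P/(-14 + w) (W(w, P) = (P + 4*P)/(-14 + w) = (5*P)/(-14 + w) = 5*P/(-14 + w))
(-358 + W(b, r))*33 = (-358 + 5*(-1)/(-14 + 0))*33 = (-358 + 5*(-1)/(-14))*33 = (-358 + 5*(-1)*(-1/14))*33 = (-358 + 5/14)*33 = -5007/14*33 = -165231/14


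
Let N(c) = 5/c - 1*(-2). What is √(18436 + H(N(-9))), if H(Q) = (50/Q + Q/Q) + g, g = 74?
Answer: √3134209/13 ≈ 136.18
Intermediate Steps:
N(c) = 2 + 5/c (N(c) = 5/c + 2 = 2 + 5/c)
H(Q) = 75 + 50/Q (H(Q) = (50/Q + Q/Q) + 74 = (50/Q + 1) + 74 = (1 + 50/Q) + 74 = 75 + 50/Q)
√(18436 + H(N(-9))) = √(18436 + (75 + 50/(2 + 5/(-9)))) = √(18436 + (75 + 50/(2 + 5*(-⅑)))) = √(18436 + (75 + 50/(2 - 5/9))) = √(18436 + (75 + 50/(13/9))) = √(18436 + (75 + 50*(9/13))) = √(18436 + (75 + 450/13)) = √(18436 + 1425/13) = √(241093/13) = √3134209/13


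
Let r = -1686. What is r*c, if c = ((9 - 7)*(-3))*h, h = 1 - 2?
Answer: -10116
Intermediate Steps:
h = -1
c = 6 (c = ((9 - 7)*(-3))*(-1) = (2*(-3))*(-1) = -6*(-1) = 6)
r*c = -1686*6 = -10116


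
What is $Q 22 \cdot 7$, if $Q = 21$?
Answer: $3234$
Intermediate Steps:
$Q 22 \cdot 7 = 21 \cdot 22 \cdot 7 = 462 \cdot 7 = 3234$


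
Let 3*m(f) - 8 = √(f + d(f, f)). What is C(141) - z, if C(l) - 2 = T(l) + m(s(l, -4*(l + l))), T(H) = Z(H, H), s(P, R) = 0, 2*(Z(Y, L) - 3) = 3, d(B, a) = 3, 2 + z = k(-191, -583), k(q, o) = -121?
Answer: 793/6 + √3/3 ≈ 132.74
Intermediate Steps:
z = -123 (z = -2 - 121 = -123)
Z(Y, L) = 9/2 (Z(Y, L) = 3 + (½)*3 = 3 + 3/2 = 9/2)
T(H) = 9/2
m(f) = 8/3 + √(3 + f)/3 (m(f) = 8/3 + √(f + 3)/3 = 8/3 + √(3 + f)/3)
C(l) = 55/6 + √3/3 (C(l) = 2 + (9/2 + (8/3 + √(3 + 0)/3)) = 2 + (9/2 + (8/3 + √3/3)) = 2 + (43/6 + √3/3) = 55/6 + √3/3)
C(141) - z = (55/6 + √3/3) - 1*(-123) = (55/6 + √3/3) + 123 = 793/6 + √3/3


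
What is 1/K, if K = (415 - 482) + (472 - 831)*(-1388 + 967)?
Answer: 1/151072 ≈ 6.6194e-6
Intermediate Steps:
K = 151072 (K = -67 - 359*(-421) = -67 + 151139 = 151072)
1/K = 1/151072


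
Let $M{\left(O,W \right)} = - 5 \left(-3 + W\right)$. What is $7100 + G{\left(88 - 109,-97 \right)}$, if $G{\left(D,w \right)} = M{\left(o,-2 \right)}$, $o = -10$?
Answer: $7125$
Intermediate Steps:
$M{\left(O,W \right)} = 15 - 5 W$
$G{\left(D,w \right)} = 25$ ($G{\left(D,w \right)} = 15 - -10 = 15 + 10 = 25$)
$7100 + G{\left(88 - 109,-97 \right)} = 7100 + 25 = 7125$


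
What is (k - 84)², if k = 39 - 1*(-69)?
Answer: 576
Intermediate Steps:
k = 108 (k = 39 + 69 = 108)
(k - 84)² = (108 - 84)² = 24² = 576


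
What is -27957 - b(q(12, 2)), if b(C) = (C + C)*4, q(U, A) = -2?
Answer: -27941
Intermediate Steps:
b(C) = 8*C (b(C) = (2*C)*4 = 8*C)
-27957 - b(q(12, 2)) = -27957 - 8*(-2) = -27957 - 1*(-16) = -27957 + 16 = -27941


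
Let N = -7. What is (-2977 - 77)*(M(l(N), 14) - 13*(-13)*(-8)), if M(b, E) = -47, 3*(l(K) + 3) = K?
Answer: 4272546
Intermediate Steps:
l(K) = -3 + K/3
(-2977 - 77)*(M(l(N), 14) - 13*(-13)*(-8)) = (-2977 - 77)*(-47 - 13*(-13)*(-8)) = -3054*(-47 + 169*(-8)) = -3054*(-47 - 1352) = -3054*(-1399) = 4272546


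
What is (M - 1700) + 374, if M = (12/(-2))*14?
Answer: -1410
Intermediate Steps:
M = -84 (M = -1/2*12*14 = -6*14 = -84)
(M - 1700) + 374 = (-84 - 1700) + 374 = -1784 + 374 = -1410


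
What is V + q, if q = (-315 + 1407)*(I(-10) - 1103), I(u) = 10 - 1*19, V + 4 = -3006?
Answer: -1217314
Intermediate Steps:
V = -3010 (V = -4 - 3006 = -3010)
I(u) = -9 (I(u) = 10 - 19 = -9)
q = -1214304 (q = (-315 + 1407)*(-9 - 1103) = 1092*(-1112) = -1214304)
V + q = -3010 - 1214304 = -1217314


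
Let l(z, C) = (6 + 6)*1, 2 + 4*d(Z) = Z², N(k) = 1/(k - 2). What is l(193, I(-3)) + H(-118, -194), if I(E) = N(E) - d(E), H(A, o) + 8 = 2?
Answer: 6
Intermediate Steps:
N(k) = 1/(-2 + k)
d(Z) = -½ + Z²/4
H(A, o) = -6 (H(A, o) = -8 + 2 = -6)
I(E) = ½ + 1/(-2 + E) - E²/4 (I(E) = 1/(-2 + E) - (-½ + E²/4) = 1/(-2 + E) + (½ - E²/4) = ½ + 1/(-2 + E) - E²/4)
l(z, C) = 12 (l(z, C) = 12*1 = 12)
l(193, I(-3)) + H(-118, -194) = 12 - 6 = 6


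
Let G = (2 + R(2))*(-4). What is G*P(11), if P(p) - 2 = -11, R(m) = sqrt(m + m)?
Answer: 144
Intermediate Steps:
R(m) = sqrt(2)*sqrt(m) (R(m) = sqrt(2*m) = sqrt(2)*sqrt(m))
P(p) = -9 (P(p) = 2 - 11 = -9)
G = -16 (G = (2 + sqrt(2)*sqrt(2))*(-4) = (2 + 2)*(-4) = 4*(-4) = -16)
G*P(11) = -16*(-9) = 144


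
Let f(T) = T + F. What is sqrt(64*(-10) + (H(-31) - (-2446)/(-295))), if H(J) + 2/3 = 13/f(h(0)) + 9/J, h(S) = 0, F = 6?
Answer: I*sqrt(216464472830)/18290 ≈ 25.438*I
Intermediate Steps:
f(T) = 6 + T (f(T) = T + 6 = 6 + T)
H(J) = 3/2 + 9/J (H(J) = -2/3 + (13/(6 + 0) + 9/J) = -2/3 + (13/6 + 9/J) = 3/2 + 9/J)
sqrt(64*(-10) + (H(-31) - (-2446)/(-295))) = sqrt(64*(-10) + ((3/2 + 9/(-31)) - (-2446)/(-295))) = sqrt(-640 + ((3/2 + 9*(-1/31)) - (-2446)*(-1)/295)) = sqrt(-640 + ((3/2 - 9/31) - 1*2446/295)) = sqrt(-640 + (75/62 - 2446/295)) = sqrt(-640 - 129527/18290) = sqrt(-11835127/18290) = I*sqrt(216464472830)/18290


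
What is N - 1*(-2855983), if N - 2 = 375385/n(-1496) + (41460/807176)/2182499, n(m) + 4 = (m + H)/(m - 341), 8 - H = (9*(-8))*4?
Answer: 3714685011950926558615/1353836334655244 ≈ 2.7438e+6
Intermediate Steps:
H = 296 (H = 8 - 9*(-8)*4 = 8 - (-72)*4 = 8 - 1*(-288) = 8 + 288 = 296)
n(m) = -4 + (296 + m)/(-341 + m) (n(m) = -4 + (m + 296)/(m - 341) = -4 + (296 + m)/(-341 + m))
N = -151848544606761166237/1353836334655244 (N = 2 + (375385/(((1660 - 3*(-1496))/(-341 - 1496))) + (41460/807176)/2182499) = 2 + (375385/(((1660 + 4488)/(-1837))) + (41460*(1/807176))*(1/2182499)) = 2 + (375385/((-1/1837*6148)) + (10365/201794)*(1/2182499)) = 2 + (375385/(-6148/1837) + 10365/440415203206) = 2 + (375385*(-1837/6148) + 10365/440415203206) = 2 + (-689582245/6148 + 10365/440415203206) = 2 - 151851252279430476725/1353836334655244 = -151848544606761166237/1353836334655244 ≈ -1.1216e+5)
N - 1*(-2855983) = -151848544606761166237/1353836334655244 - 1*(-2855983) = -151848544606761166237/1353836334655244 + 2855983 = 3714685011950926558615/1353836334655244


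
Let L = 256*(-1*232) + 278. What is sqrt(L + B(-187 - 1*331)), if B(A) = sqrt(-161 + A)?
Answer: sqrt(-59114 + I*sqrt(679)) ≈ 0.0536 + 243.13*I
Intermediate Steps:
L = -59114 (L = 256*(-232) + 278 = -59392 + 278 = -59114)
sqrt(L + B(-187 - 1*331)) = sqrt(-59114 + sqrt(-161 + (-187 - 1*331))) = sqrt(-59114 + sqrt(-161 + (-187 - 331))) = sqrt(-59114 + sqrt(-161 - 518)) = sqrt(-59114 + sqrt(-679)) = sqrt(-59114 + I*sqrt(679))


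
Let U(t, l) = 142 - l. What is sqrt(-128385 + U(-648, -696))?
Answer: 7*I*sqrt(2603) ≈ 357.14*I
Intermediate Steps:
sqrt(-128385 + U(-648, -696)) = sqrt(-128385 + (142 - 1*(-696))) = sqrt(-128385 + (142 + 696)) = sqrt(-128385 + 838) = sqrt(-127547) = 7*I*sqrt(2603)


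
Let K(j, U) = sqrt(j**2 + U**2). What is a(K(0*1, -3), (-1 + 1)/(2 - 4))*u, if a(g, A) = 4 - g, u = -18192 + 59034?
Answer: 40842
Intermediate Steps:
u = 40842
K(j, U) = sqrt(U**2 + j**2)
a(K(0*1, -3), (-1 + 1)/(2 - 4))*u = (4 - sqrt((-3)**2 + (0*1)**2))*40842 = (4 - sqrt(9 + 0**2))*40842 = (4 - sqrt(9 + 0))*40842 = (4 - sqrt(9))*40842 = (4 - 1*3)*40842 = (4 - 3)*40842 = 1*40842 = 40842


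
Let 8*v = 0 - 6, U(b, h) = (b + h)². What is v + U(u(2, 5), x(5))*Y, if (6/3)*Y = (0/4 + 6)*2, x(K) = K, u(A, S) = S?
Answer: 2397/4 ≈ 599.25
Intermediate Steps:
v = -¾ (v = (0 - 6)/8 = (⅛)*(-6) = -¾ ≈ -0.75000)
Y = 6 (Y = ((0/4 + 6)*2)/2 = ((0*(¼) + 6)*2)/2 = ((0 + 6)*2)/2 = (6*2)/2 = (½)*12 = 6)
v + U(u(2, 5), x(5))*Y = -¾ + (5 + 5)²*6 = -¾ + 10²*6 = -¾ + 100*6 = -¾ + 600 = 2397/4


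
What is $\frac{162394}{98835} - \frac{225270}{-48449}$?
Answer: $\frac{30132387356}{4788456915} \approx 6.2927$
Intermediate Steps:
$\frac{162394}{98835} - \frac{225270}{-48449} = 162394 \cdot \frac{1}{98835} - - \frac{225270}{48449} = \frac{162394}{98835} + \frac{225270}{48449} = \frac{30132387356}{4788456915}$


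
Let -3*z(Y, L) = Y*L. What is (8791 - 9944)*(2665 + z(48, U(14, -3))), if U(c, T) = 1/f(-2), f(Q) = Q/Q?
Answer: -3054297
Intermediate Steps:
f(Q) = 1
U(c, T) = 1 (U(c, T) = 1/1 = 1)
z(Y, L) = -L*Y/3 (z(Y, L) = -Y*L/3 = -L*Y/3)
(8791 - 9944)*(2665 + z(48, U(14, -3))) = (8791 - 9944)*(2665 - ⅓*1*48) = -1153*(2665 - 16) = -1153*2649 = -3054297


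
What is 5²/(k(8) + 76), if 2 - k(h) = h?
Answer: 5/14 ≈ 0.35714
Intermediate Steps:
k(h) = 2 - h
5²/(k(8) + 76) = 5²/((2 - 1*8) + 76) = 25/((2 - 8) + 76) = 25/(-6 + 76) = 25/70 = 25*(1/70) = 5/14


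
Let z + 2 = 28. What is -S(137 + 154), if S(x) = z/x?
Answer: -26/291 ≈ -0.089347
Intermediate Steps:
z = 26 (z = -2 + 28 = 26)
S(x) = 26/x
-S(137 + 154) = -26/(137 + 154) = -26/291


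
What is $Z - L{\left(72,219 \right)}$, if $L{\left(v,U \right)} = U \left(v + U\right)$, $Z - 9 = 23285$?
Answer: $-40435$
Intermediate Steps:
$Z = 23294$ ($Z = 9 + 23285 = 23294$)
$L{\left(v,U \right)} = U \left(U + v\right)$
$Z - L{\left(72,219 \right)} = 23294 - 219 \left(219 + 72\right) = 23294 - 219 \cdot 291 = 23294 - 63729 = -40435$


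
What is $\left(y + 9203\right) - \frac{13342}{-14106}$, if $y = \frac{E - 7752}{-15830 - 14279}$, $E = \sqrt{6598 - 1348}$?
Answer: $\frac{1954593356726}{212358777} - \frac{5 \sqrt{210}}{30109} \approx 9204.2$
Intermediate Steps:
$E = 5 \sqrt{210}$ ($E = \sqrt{5250} = 5 \sqrt{210} \approx 72.457$)
$y = \frac{7752}{30109} - \frac{5 \sqrt{210}}{30109}$ ($y = \frac{5 \sqrt{210} - 7752}{-15830 - 14279} = \frac{-7752 + 5 \sqrt{210}}{-30109} = \left(-7752 + 5 \sqrt{210}\right) \left(- \frac{1}{30109}\right) = \frac{7752}{30109} - \frac{5 \sqrt{210}}{30109} \approx 0.25506$)
$\left(y + 9203\right) - \frac{13342}{-14106} = \left(\left(\frac{7752}{30109} - \frac{5 \sqrt{210}}{30109}\right) + 9203\right) - \frac{13342}{-14106} = \left(\frac{277100879}{30109} - \frac{5 \sqrt{210}}{30109}\right) - - \frac{6671}{7053} = \left(\frac{277100879}{30109} - \frac{5 \sqrt{210}}{30109}\right) + \frac{6671}{7053} = \frac{1954593356726}{212358777} - \frac{5 \sqrt{210}}{30109}$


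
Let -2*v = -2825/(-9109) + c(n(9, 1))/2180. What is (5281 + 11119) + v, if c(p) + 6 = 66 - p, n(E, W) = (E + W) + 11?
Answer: 651323422249/39715240 ≈ 16400.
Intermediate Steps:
n(E, W) = 11 + E + W
c(p) = 60 - p (c(p) = -6 + (66 - p) = 60 - p)
v = -6513751/39715240 (v = -(-2825/(-9109) + (60 - (11 + 9 + 1))/2180)/2 = -(-2825*(-1/9109) + (60 - 1*21)*(1/2180))/2 = -(2825/9109 + (60 - 21)*(1/2180))/2 = -(2825/9109 + 39*(1/2180))/2 = -(2825/9109 + 39/2180)/2 = -½*6513751/19857620 = -6513751/39715240 ≈ -0.16401)
(5281 + 11119) + v = (5281 + 11119) - 6513751/39715240 = 16400 - 6513751/39715240 = 651323422249/39715240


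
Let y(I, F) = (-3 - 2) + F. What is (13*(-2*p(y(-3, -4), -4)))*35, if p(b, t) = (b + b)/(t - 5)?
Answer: -1820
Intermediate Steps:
y(I, F) = -5 + F
p(b, t) = 2*b/(-5 + t) (p(b, t) = (2*b)/(-5 + t) = 2*b/(-5 + t))
(13*(-2*p(y(-3, -4), -4)))*35 = (13*(-4*(-5 - 4)/(-5 - 4)))*35 = (13*(-4*(-9)/(-9)))*35 = (13*(-4*(-9)*(-1)/9))*35 = (13*(-2*2))*35 = (13*(-4))*35 = -52*35 = -1820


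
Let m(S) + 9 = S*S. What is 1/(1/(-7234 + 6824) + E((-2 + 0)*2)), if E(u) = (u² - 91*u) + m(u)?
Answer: 410/158669 ≈ 0.0025840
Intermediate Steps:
m(S) = -9 + S² (m(S) = -9 + S*S = -9 + S²)
E(u) = -9 - 91*u + 2*u² (E(u) = (u² - 91*u) + (-9 + u²) = -9 - 91*u + 2*u²)
1/(1/(-7234 + 6824) + E((-2 + 0)*2)) = 1/(1/(-7234 + 6824) + (-9 - 91*(-2 + 0)*2 + 2*((-2 + 0)*2)²)) = 1/(1/(-410) + (-9 - (-182)*2 + 2*(-2*2)²)) = 1/(-1/410 + (-9 - 91*(-4) + 2*(-4)²)) = 1/(-1/410 + (-9 + 364 + 2*16)) = 1/(-1/410 + (-9 + 364 + 32)) = 1/(-1/410 + 387) = 1/(158669/410) = 410/158669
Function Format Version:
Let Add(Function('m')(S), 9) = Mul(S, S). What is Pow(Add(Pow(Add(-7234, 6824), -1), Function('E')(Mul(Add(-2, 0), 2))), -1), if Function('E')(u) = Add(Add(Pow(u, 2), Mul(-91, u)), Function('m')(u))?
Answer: Rational(410, 158669) ≈ 0.0025840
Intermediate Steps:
Function('m')(S) = Add(-9, Pow(S, 2)) (Function('m')(S) = Add(-9, Mul(S, S)) = Add(-9, Pow(S, 2)))
Function('E')(u) = Add(-9, Mul(-91, u), Mul(2, Pow(u, 2))) (Function('E')(u) = Add(Add(Pow(u, 2), Mul(-91, u)), Add(-9, Pow(u, 2))) = Add(-9, Mul(-91, u), Mul(2, Pow(u, 2))))
Pow(Add(Pow(Add(-7234, 6824), -1), Function('E')(Mul(Add(-2, 0), 2))), -1) = Pow(Add(Pow(Add(-7234, 6824), -1), Add(-9, Mul(-91, Mul(Add(-2, 0), 2)), Mul(2, Pow(Mul(Add(-2, 0), 2), 2)))), -1) = Pow(Add(Pow(-410, -1), Add(-9, Mul(-91, Mul(-2, 2)), Mul(2, Pow(Mul(-2, 2), 2)))), -1) = Pow(Add(Rational(-1, 410), Add(-9, Mul(-91, -4), Mul(2, Pow(-4, 2)))), -1) = Pow(Add(Rational(-1, 410), Add(-9, 364, Mul(2, 16))), -1) = Pow(Add(Rational(-1, 410), Add(-9, 364, 32)), -1) = Pow(Add(Rational(-1, 410), 387), -1) = Pow(Rational(158669, 410), -1) = Rational(410, 158669)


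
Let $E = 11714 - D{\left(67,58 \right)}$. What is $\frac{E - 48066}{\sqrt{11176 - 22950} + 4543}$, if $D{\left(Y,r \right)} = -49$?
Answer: $- \frac{7853549}{983363} + \frac{350929 i \sqrt{14}}{6883541} \approx -7.9864 + 0.19075 i$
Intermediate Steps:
$E = 11763$ ($E = 11714 - -49 = 11714 + 49 = 11763$)
$\frac{E - 48066}{\sqrt{11176 - 22950} + 4543} = \frac{11763 - 48066}{\sqrt{11176 - 22950} + 4543} = - \frac{36303}{\sqrt{-11774} + 4543} = - \frac{36303}{29 i \sqrt{14} + 4543} = - \frac{36303}{4543 + 29 i \sqrt{14}}$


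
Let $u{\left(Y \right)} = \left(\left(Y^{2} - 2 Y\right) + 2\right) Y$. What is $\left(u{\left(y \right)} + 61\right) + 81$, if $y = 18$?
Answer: $5362$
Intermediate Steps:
$u{\left(Y \right)} = Y \left(2 + Y^{2} - 2 Y\right)$ ($u{\left(Y \right)} = \left(2 + Y^{2} - 2 Y\right) Y = Y \left(2 + Y^{2} - 2 Y\right)$)
$\left(u{\left(y \right)} + 61\right) + 81 = \left(18 \left(2 + 18^{2} - 36\right) + 61\right) + 81 = \left(18 \left(2 + 324 - 36\right) + 61\right) + 81 = \left(18 \cdot 290 + 61\right) + 81 = \left(5220 + 61\right) + 81 = 5281 + 81 = 5362$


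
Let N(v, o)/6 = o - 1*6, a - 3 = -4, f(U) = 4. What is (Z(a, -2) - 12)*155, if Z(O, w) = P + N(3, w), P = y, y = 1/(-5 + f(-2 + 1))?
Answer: -9455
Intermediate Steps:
a = -1 (a = 3 - 4 = -1)
N(v, o) = -36 + 6*o (N(v, o) = 6*(o - 1*6) = 6*(o - 6) = 6*(-6 + o) = -36 + 6*o)
y = -1 (y = 1/(-5 + 4) = 1/(-1) = -1)
P = -1
Z(O, w) = -37 + 6*w (Z(O, w) = -1 + (-36 + 6*w) = -37 + 6*w)
(Z(a, -2) - 12)*155 = ((-37 + 6*(-2)) - 12)*155 = ((-37 - 12) - 12)*155 = (-49 - 12)*155 = -61*155 = -9455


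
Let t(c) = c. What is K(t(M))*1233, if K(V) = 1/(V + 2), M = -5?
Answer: -411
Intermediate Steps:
K(V) = 1/(2 + V)
K(t(M))*1233 = 1233/(2 - 5) = 1233/(-3) = -⅓*1233 = -411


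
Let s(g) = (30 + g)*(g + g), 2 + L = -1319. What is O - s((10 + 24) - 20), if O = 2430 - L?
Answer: 2519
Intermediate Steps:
L = -1321 (L = -2 - 1319 = -1321)
O = 3751 (O = 2430 - 1*(-1321) = 2430 + 1321 = 3751)
s(g) = 2*g*(30 + g) (s(g) = (30 + g)*(2*g) = 2*g*(30 + g))
O - s((10 + 24) - 20) = 3751 - 2*((10 + 24) - 20)*(30 + ((10 + 24) - 20)) = 3751 - 2*(34 - 20)*(30 + (34 - 20)) = 3751 - 2*14*(30 + 14) = 3751 - 2*14*44 = 3751 - 1*1232 = 3751 - 1232 = 2519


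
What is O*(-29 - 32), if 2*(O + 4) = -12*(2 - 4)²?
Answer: 1708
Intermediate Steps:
O = -28 (O = -4 + (-12*(2 - 4)²)/2 = -4 + (-12*(-2)²)/2 = -4 + (-12*4)/2 = -4 + (½)*(-48) = -4 - 24 = -28)
O*(-29 - 32) = -28*(-29 - 32) = -28*(-61) = 1708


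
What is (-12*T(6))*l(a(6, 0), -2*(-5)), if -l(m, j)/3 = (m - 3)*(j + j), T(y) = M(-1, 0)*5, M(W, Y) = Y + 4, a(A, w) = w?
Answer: -43200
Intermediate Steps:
M(W, Y) = 4 + Y
T(y) = 20 (T(y) = (4 + 0)*5 = 4*5 = 20)
l(m, j) = -6*j*(-3 + m) (l(m, j) = -3*(m - 3)*(j + j) = -3*(-3 + m)*2*j = -6*j*(-3 + m))
(-12*T(6))*l(a(6, 0), -2*(-5)) = (-12*20)*(6*(-2*(-5))*(3 - 1*0)) = -1440*10*(3 + 0) = -1440*10*3 = -240*180 = -43200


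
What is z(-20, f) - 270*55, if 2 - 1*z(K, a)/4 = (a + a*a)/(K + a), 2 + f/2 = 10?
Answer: -14570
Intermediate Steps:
f = 16 (f = -4 + 2*10 = -4 + 20 = 16)
z(K, a) = 8 - 4*(a + a**2)/(K + a) (z(K, a) = 8 - 4*(a + a*a)/(K + a) = 8 - 4*(a + a**2)/(K + a))
z(-20, f) - 270*55 = 4*(16 - 1*16**2 + 2*(-20))/(-20 + 16) - 270*55 = 4*(16 - 1*256 - 40)/(-4) - 14850 = 4*(-1/4)*(16 - 256 - 40) - 14850 = 4*(-1/4)*(-280) - 14850 = 280 - 14850 = -14570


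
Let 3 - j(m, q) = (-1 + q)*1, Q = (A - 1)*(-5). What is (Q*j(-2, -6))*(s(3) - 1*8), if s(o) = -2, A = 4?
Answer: 1500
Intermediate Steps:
Q = -15 (Q = (4 - 1)*(-5) = 3*(-5) = -15)
j(m, q) = 4 - q (j(m, q) = 3 - (-1 + q) = 3 + (1 - q) = 4 - q)
(Q*j(-2, -6))*(s(3) - 1*8) = (-15*(4 - 1*(-6)))*(-2 - 1*8) = (-15*(4 + 6))*(-2 - 8) = -15*10*(-10) = -150*(-10) = 1500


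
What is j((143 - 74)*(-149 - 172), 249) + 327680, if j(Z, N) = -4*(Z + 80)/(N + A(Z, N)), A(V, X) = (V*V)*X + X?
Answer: 40027413724289236/122153972547 ≈ 3.2768e+5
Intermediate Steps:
A(V, X) = X + X*V² (A(V, X) = V²*X + X = X*V² + X = X + X*V²)
j(Z, N) = -4*(80 + Z)/(N + N*(1 + Z²)) (j(Z, N) = -4*(Z + 80)/(N + N*(1 + Z²)) = -4*(80 + Z)/(N + N*(1 + Z²)))
j((143 - 74)*(-149 - 172), 249) + 327680 = 4*(-80 - (143 - 74)*(-149 - 172))/(249*(2 + ((143 - 74)*(-149 - 172))²)) + 327680 = 4*(1/249)*(-80 - 69*(-321))/(2 + (69*(-321))²) + 327680 = 4*(1/249)*(-80 - 1*(-22149))/(2 + (-22149)²) + 327680 = 4*(1/249)*(-80 + 22149)/(2 + 490578201) + 327680 = 4*(1/249)*22069/490578203 + 327680 = 4*(1/249)*(1/490578203)*22069 + 327680 = 88276/122153972547 + 327680 = 40027413724289236/122153972547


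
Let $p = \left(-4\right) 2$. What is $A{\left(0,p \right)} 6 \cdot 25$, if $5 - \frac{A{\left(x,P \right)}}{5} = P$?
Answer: $9750$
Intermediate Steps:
$p = -8$
$A{\left(x,P \right)} = 25 - 5 P$
$A{\left(0,p \right)} 6 \cdot 25 = \left(25 - -40\right) 6 \cdot 25 = \left(25 + 40\right) 6 \cdot 25 = 65 \cdot 6 \cdot 25 = 390 \cdot 25 = 9750$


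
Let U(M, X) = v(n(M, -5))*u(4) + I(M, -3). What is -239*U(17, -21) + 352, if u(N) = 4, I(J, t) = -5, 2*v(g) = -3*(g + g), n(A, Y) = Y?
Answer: -12793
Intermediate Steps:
v(g) = -3*g (v(g) = (-3*(g + g))/2 = (-6*g)/2 = -3*g)
U(M, X) = 55 (U(M, X) = -3*(-5)*4 - 5 = 15*4 - 5 = 60 - 5 = 55)
-239*U(17, -21) + 352 = -239*55 + 352 = -13145 + 352 = -12793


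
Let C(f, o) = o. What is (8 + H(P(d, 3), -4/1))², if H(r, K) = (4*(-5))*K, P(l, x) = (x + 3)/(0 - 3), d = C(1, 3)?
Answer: 7744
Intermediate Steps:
d = 3
P(l, x) = -1 - x/3 (P(l, x) = (3 + x)/(-3) = (3 + x)*(-⅓) = -1 - x/3)
H(r, K) = -20*K
(8 + H(P(d, 3), -4/1))² = (8 - (-80)/1)² = (8 - (-80))² = (8 - 20*(-4))² = (8 + 80)² = 88² = 7744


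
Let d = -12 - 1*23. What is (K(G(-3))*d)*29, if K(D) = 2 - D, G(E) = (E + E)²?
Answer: 34510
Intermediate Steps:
G(E) = 4*E² (G(E) = (2*E)² = 4*E²)
d = -35 (d = -12 - 23 = -35)
(K(G(-3))*d)*29 = ((2 - 4*(-3)²)*(-35))*29 = ((2 - 4*9)*(-35))*29 = ((2 - 1*36)*(-35))*29 = ((2 - 36)*(-35))*29 = -34*(-35)*29 = 1190*29 = 34510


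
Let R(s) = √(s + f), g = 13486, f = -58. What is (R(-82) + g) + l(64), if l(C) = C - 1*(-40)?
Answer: 13590 + 2*I*√35 ≈ 13590.0 + 11.832*I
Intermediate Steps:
l(C) = 40 + C (l(C) = C + 40 = 40 + C)
R(s) = √(-58 + s) (R(s) = √(s - 58) = √(-58 + s))
(R(-82) + g) + l(64) = (√(-58 - 82) + 13486) + (40 + 64) = (√(-140) + 13486) + 104 = (2*I*√35 + 13486) + 104 = (13486 + 2*I*√35) + 104 = 13590 + 2*I*√35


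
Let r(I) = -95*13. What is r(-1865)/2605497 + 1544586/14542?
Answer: 2012198114936/18944568687 ≈ 106.22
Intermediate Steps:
r(I) = -1235
r(-1865)/2605497 + 1544586/14542 = -1235/2605497 + 1544586/14542 = -1235*1/2605497 + 1544586*(1/14542) = -1235/2605497 + 772293/7271 = 2012198114936/18944568687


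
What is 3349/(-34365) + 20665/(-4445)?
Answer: -145007806/30550485 ≈ -4.7465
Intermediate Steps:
3349/(-34365) + 20665/(-4445) = 3349*(-1/34365) + 20665*(-1/4445) = -3349/34365 - 4133/889 = -145007806/30550485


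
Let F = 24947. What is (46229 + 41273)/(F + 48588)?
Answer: 87502/73535 ≈ 1.1899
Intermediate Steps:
(46229 + 41273)/(F + 48588) = (46229 + 41273)/(24947 + 48588) = 87502/73535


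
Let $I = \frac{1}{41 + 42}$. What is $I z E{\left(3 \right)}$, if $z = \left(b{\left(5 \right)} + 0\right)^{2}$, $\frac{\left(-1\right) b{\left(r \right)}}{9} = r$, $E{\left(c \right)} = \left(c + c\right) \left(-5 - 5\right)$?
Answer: $- \frac{121500}{83} \approx -1463.9$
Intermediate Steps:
$E{\left(c \right)} = - 20 c$ ($E{\left(c \right)} = 2 c \left(-10\right) = - 20 c$)
$b{\left(r \right)} = - 9 r$
$z = 2025$ ($z = \left(\left(-9\right) 5 + 0\right)^{2} = \left(-45 + 0\right)^{2} = \left(-45\right)^{2} = 2025$)
$I = \frac{1}{83} \approx 0.012048$
$I z E{\left(3 \right)} = \frac{1}{83} \cdot 2025 \left(\left(-20\right) 3\right) = \frac{2025}{83} \left(-60\right) = - \frac{121500}{83}$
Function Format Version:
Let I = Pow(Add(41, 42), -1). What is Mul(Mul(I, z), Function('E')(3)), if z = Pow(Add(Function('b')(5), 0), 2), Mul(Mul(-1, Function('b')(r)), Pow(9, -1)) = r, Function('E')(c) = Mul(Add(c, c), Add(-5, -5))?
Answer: Rational(-121500, 83) ≈ -1463.9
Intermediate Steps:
Function('E')(c) = Mul(-20, c) (Function('E')(c) = Mul(Mul(2, c), -10) = Mul(-20, c))
Function('b')(r) = Mul(-9, r)
z = 2025 (z = Pow(Add(Mul(-9, 5), 0), 2) = Pow(Add(-45, 0), 2) = Pow(-45, 2) = 2025)
I = Rational(1, 83) (I = Pow(83, -1) = Rational(1, 83) ≈ 0.012048)
Mul(Mul(I, z), Function('E')(3)) = Mul(Mul(Rational(1, 83), 2025), Mul(-20, 3)) = Mul(Rational(2025, 83), -60) = Rational(-121500, 83)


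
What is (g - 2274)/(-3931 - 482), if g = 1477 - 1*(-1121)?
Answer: -108/1471 ≈ -0.073419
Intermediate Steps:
g = 2598 (g = 1477 + 1121 = 2598)
(g - 2274)/(-3931 - 482) = (2598 - 2274)/(-3931 - 482) = 324/(-4413) = 324*(-1/4413) = -108/1471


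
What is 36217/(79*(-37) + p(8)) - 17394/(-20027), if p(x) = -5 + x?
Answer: -674527379/58478840 ≈ -11.535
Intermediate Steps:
36217/(79*(-37) + p(8)) - 17394/(-20027) = 36217/(79*(-37) + (-5 + 8)) - 17394/(-20027) = 36217/(-2923 + 3) - 17394*(-1/20027) = 36217/(-2920) + 17394/20027 = 36217*(-1/2920) + 17394/20027 = -36217/2920 + 17394/20027 = -674527379/58478840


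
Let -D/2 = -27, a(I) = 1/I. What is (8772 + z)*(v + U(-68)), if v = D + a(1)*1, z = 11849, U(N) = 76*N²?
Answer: 7247848459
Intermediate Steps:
D = 54 (D = -2*(-27) = 54)
v = 55 (v = 54 + 1/1 = 54 + 1*1 = 54 + 1 = 55)
(8772 + z)*(v + U(-68)) = (8772 + 11849)*(55 + 76*(-68)²) = 20621*(55 + 76*4624) = 20621*(55 + 351424) = 20621*351479 = 7247848459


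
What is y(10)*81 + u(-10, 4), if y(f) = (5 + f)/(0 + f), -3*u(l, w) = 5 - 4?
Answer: 727/6 ≈ 121.17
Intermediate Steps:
u(l, w) = -1/3 (u(l, w) = -(5 - 4)/3 = -1/3*1 = -1/3)
y(f) = (5 + f)/f
y(10)*81 + u(-10, 4) = ((5 + 10)/10)*81 - 1/3 = ((1/10)*15)*81 - 1/3 = (3/2)*81 - 1/3 = 243/2 - 1/3 = 727/6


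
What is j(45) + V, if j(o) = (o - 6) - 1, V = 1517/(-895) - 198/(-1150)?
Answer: 3754416/102925 ≈ 36.477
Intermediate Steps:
V = -156734/102925 (V = 1517*(-1/895) - 198*(-1/1150) = -1517/895 + 99/575 = -156734/102925 ≈ -1.5228)
j(o) = -7 + o (j(o) = (-6 + o) - 1 = -7 + o)
j(45) + V = (-7 + 45) - 156734/102925 = 38 - 156734/102925 = 3754416/102925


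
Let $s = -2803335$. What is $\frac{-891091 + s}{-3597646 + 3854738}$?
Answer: $- \frac{1847213}{128546} \approx -14.37$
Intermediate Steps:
$\frac{-891091 + s}{-3597646 + 3854738} = \frac{-891091 - 2803335}{-3597646 + 3854738} = - \frac{3694426}{257092} = \left(-3694426\right) \frac{1}{257092} = - \frac{1847213}{128546}$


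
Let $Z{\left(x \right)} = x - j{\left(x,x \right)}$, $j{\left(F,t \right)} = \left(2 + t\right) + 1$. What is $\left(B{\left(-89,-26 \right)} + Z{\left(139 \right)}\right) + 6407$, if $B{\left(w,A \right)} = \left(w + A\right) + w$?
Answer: $6200$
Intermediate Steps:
$j{\left(F,t \right)} = 3 + t$
$B{\left(w,A \right)} = A + 2 w$ ($B{\left(w,A \right)} = \left(A + w\right) + w = A + 2 w$)
$Z{\left(x \right)} = -3$ ($Z{\left(x \right)} = x - \left(3 + x\right) = -3$)
$\left(B{\left(-89,-26 \right)} + Z{\left(139 \right)}\right) + 6407 = \left(\left(-26 + 2 \left(-89\right)\right) - 3\right) + 6407 = \left(\left(-26 - 178\right) - 3\right) + 6407 = \left(-204 - 3\right) + 6407 = -207 + 6407 = 6200$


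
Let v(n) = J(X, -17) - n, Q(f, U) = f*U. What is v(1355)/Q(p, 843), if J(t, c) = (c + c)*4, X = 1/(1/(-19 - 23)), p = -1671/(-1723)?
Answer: -856331/469551 ≈ -1.8237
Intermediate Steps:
p = 1671/1723 (p = -1671*(-1/1723) = 1671/1723 ≈ 0.96982)
X = -42 (X = 1/(1/(-42)) = 1/(-1/42) = -42)
J(t, c) = 8*c (J(t, c) = (2*c)*4 = 8*c)
Q(f, U) = U*f
v(n) = -136 - n (v(n) = 8*(-17) - n = -136 - n)
v(1355)/Q(p, 843) = (-136 - 1*1355)/((843*(1671/1723))) = (-136 - 1355)/(1408653/1723) = -1491*1723/1408653 = -856331/469551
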